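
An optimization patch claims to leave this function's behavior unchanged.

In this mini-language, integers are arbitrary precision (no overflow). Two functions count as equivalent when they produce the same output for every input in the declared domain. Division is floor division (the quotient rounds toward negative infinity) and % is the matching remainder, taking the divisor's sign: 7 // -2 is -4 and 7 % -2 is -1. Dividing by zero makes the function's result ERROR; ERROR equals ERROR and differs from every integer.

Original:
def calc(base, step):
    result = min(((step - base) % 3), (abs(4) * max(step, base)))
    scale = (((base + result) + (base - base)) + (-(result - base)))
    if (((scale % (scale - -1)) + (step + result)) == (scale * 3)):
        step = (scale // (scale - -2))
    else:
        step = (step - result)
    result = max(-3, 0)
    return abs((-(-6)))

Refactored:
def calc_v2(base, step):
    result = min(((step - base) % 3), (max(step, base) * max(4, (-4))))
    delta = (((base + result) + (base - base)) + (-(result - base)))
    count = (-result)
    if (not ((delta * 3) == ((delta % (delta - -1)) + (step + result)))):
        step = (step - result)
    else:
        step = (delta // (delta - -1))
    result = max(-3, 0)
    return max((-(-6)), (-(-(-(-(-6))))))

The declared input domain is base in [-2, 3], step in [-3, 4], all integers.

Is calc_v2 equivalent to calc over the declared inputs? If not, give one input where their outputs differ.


These are not equivalent — on base=-1, step=-2 the outputs split (ERROR vs 6).
calc: result := -4 | scale := -2 | (((scale % (scale - -1)) + (step + result)) == (scale * 3)): true | divide-by-zero, output ERROR
calc_v2: result := -4 | delta := -2 | count := 4 | (not ((delta * 3) == ((delta % (delta - -1)) + (step + result)))): false | step := 2 | result := 0 | result 6
verdict: not equivalent; witness: base=-1, step=-2


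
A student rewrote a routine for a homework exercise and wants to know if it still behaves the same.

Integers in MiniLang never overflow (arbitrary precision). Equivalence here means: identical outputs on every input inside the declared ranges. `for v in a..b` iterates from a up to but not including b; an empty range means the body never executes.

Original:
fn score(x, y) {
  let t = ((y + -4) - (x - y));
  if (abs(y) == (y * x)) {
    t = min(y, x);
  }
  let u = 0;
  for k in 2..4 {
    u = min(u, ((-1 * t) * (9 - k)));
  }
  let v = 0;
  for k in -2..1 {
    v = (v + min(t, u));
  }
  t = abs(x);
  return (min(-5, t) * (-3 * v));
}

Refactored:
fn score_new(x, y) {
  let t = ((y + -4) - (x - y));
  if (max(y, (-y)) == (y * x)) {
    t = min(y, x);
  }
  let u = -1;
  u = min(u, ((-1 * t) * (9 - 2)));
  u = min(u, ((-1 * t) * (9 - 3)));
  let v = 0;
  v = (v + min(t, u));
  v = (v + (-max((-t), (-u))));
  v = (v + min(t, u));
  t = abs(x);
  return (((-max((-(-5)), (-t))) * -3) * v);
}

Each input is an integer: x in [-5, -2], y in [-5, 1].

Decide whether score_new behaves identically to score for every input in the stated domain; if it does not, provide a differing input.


Run the pair on x=-2, y=1.
score: t := 0 | (abs(y) == (y * x)): false | u := 0 | iter k=2: | u := 0 | iter k=3: | u := 0 | v := 0 | iter k=-2: | v := 0 | iter k=-1: | v := 0 | iter k=0: | v := 0 | t := 2 | result 0
score_new: t := 0 | (max(y, (-y)) == (y * x)): false | u := -1 | u := -1 | u := -1 | v := 0 | v := -1 | v := -2 | v := -3 | t := 2 | result -45
0 against -45: the behavior changed.
verdict: not equivalent; witness: x=-2, y=1


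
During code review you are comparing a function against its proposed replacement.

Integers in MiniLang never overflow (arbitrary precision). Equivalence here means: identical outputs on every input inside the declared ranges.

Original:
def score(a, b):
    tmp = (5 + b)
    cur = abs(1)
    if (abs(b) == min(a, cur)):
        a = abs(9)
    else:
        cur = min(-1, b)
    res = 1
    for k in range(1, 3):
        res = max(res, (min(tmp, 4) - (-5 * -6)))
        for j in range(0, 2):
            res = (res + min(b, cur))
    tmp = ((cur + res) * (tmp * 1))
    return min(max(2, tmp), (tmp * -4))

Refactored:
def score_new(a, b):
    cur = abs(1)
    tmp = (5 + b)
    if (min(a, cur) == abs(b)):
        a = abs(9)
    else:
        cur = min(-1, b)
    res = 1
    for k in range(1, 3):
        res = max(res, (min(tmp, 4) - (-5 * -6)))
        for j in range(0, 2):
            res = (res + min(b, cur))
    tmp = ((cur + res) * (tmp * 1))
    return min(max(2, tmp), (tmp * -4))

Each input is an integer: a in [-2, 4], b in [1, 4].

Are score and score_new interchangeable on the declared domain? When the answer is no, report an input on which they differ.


Equivalent — the differences include same computation, different form, yet no declared input distinguishes the two.
As a probe, take a=0, b=3: score runs tmp = 8; cur = 1; (abs(b) == min(a, cur)) -> false; cur = -1; res = 1; [k=1]; res = 1; [j=0]; res = 0; [j=1]; res = -1; [k=2]; res = -1; [j=0]; res = -2; [j=1]; res = -3; tmp = -32; return 2; score_new runs cur = 1; tmp = 8; (min(a, cur) == abs(b)) -> false; cur = -1; res = 1; [k=1]; res = 1; [j=0]; res = 0; [j=1]; res = -1; [k=2]; res = -1; [j=0]; res = -2; [j=1]; res = -3; tmp = -32; return 2; both end at 2.
Every one of the 28 inputs gives matching results.
verdict: equivalent


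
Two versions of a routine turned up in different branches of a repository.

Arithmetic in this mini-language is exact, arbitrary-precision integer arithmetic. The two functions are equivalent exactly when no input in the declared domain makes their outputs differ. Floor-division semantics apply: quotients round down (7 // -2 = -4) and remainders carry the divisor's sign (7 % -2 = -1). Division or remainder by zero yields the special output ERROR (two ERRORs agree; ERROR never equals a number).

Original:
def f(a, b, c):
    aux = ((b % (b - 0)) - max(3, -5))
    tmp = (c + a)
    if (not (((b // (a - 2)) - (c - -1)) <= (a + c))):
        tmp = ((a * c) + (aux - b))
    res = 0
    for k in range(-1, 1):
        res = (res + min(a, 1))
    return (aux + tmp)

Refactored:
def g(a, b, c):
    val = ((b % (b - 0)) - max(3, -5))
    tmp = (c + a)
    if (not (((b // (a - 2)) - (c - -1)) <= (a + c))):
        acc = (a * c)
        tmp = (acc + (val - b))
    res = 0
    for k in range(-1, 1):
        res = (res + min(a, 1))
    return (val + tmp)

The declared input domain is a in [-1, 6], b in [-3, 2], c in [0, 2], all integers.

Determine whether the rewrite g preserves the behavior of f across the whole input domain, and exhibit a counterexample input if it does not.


The two are interchangeable: statement counts differ; local variable names differ, and every declared input agrees.
As a probe, take a=2, b=-3, c=2: f runs aux = -3; tmp = 4; division by zero -> ERROR; g runs val = -3; tmp = 4; division by zero -> ERROR; both end at ERROR.
Every one of the 144 inputs gives matching results.
verdict: equivalent


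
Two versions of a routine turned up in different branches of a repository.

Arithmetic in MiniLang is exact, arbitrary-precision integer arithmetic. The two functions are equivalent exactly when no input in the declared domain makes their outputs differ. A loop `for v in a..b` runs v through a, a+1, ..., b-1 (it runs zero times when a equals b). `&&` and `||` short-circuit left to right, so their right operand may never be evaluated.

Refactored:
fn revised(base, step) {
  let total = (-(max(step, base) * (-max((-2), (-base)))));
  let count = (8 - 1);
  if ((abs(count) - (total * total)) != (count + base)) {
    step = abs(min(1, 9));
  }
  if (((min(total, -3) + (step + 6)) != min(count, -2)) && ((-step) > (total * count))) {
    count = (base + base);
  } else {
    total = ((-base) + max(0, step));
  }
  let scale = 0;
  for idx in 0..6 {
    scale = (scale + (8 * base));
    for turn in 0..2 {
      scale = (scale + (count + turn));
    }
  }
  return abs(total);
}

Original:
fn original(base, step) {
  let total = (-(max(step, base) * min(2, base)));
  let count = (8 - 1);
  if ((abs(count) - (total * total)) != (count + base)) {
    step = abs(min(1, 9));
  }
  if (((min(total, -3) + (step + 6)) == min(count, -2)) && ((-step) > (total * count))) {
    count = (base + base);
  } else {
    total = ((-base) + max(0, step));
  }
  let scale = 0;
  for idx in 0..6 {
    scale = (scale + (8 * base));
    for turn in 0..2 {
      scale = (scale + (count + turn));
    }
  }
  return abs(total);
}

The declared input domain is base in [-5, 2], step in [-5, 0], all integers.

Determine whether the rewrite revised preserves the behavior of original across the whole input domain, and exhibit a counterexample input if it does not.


At base=-5, step=-5: original gives 6, revised gives 25.
verdict: not equivalent; witness: base=-5, step=-5


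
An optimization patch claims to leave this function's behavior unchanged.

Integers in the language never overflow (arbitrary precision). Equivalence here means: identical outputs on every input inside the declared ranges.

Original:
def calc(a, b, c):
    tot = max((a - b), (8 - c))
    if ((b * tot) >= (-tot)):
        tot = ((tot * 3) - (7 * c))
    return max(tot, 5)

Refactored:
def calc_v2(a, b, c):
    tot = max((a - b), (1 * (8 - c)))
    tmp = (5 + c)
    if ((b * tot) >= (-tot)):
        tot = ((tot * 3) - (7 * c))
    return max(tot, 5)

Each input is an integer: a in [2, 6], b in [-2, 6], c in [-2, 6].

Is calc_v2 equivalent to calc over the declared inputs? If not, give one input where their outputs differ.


Beyond behavior-preserving changes, the revision adds an assignment to `tmp` whose value nothing reads.
One worked example (a=2, b=-1, c=5) — calc: tot becomes 3; next ((b * tot) >= (-tot)) evaluates to true; next tot becomes -26; next final value 5; calc_v2: tot becomes 3; next tmp becomes 10; next ((b * tot) >= (-tot)) evaluates to true; next tot becomes -26; next final value 5; agreement on 5.
An exhaustive pass over the 405 declared inputs shows identical outputs.
verdict: equivalent


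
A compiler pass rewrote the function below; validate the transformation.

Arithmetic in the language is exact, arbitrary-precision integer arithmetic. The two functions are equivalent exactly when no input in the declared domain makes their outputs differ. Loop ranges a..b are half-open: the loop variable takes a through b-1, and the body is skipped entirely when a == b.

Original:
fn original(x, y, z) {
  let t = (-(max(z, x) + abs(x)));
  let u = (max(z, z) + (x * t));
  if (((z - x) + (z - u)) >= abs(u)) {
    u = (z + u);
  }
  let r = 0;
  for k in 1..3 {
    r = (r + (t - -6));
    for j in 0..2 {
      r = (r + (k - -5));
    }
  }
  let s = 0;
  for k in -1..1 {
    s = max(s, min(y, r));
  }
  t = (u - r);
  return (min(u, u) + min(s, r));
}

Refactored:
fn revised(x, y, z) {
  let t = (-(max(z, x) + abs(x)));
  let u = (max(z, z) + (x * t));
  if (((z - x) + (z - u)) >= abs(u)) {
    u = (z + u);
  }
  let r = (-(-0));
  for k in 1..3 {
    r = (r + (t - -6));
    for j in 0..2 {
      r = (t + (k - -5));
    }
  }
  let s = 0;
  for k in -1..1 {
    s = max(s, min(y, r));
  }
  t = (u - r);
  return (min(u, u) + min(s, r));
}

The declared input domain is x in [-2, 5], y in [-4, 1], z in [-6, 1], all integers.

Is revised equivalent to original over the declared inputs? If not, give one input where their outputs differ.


These are not equivalent — on x=4, y=-4, z=-6 the outputs split (-38 vs -39).
original: t = -8; u = -38; (((z - x) + (z - u)) >= abs(u)) -> false; r = 0; [k=1]; r = -2; [j=0]; r = 4; [j=1]; r = 10; [k=2]; r = 8; [j=0]; r = 15; [j=1]; r = 22; s = 0; [k=-1]; s = 0; [k=0]; s = 0; t = -60; return -38
revised: t = -8; u = -38; (((z - x) + (z - u)) >= abs(u)) -> false; r = 0; [k=1]; r = -2; [j=0]; r = -2; [j=1]; r = -2; [k=2]; r = -4; [j=0]; r = -1; [j=1]; r = -1; s = 0; [k=-1]; s = 0; [k=0]; s = 0; t = -37; return -39
verdict: not equivalent; witness: x=4, y=-4, z=-6


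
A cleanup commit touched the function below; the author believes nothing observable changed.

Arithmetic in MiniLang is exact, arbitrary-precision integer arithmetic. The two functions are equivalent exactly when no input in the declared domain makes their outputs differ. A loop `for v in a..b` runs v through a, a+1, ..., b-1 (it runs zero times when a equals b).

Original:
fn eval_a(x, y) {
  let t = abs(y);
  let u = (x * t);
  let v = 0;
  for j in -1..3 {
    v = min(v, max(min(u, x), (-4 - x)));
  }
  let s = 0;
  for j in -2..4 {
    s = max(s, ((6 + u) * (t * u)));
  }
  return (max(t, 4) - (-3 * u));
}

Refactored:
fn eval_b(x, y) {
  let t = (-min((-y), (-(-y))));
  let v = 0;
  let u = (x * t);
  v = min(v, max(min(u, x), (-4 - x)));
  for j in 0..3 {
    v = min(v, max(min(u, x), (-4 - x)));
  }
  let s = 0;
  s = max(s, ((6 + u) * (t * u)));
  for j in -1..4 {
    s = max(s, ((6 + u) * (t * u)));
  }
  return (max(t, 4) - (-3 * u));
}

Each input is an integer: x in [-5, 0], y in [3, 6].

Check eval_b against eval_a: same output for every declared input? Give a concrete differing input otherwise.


Reading the diff, among the changes: statement counts differ, plus min/max/abs usage differs, plus loop structure differs, plus constant usage differs, plus arithmetic usage differs.
As a probe, take x=-4, y=5: eval_a runs t := 5 | u := -20 | v := 0 | iter j=-1: | v := 0 | iter j=0: | v := 0 | iter j=1: | v := 0 | iter j=2: | v := 0 | s := 0 | iter j=-2: | s := 1400 | iter j=-1: | s := 1400 | iter j=0: | s := 1400 | iter j=1: | s := 1400 | iter j=2: | s := 1400 | iter j=3: | s := 1400 | result -55; eval_b runs t := 5 | v := 0 | u := -20 | v := 0 | iter j=0: | v := 0 | iter j=1: | v := 0 | iter j=2: | v := 0 | s := 0 | s := 1400 | iter j=-1: | s := 1400 | iter j=0: | s := 1400 | iter j=1: | s := 1400 | iter j=2: | s := 1400 | iter j=3: | s := 1400 | result -55; both end at -55.
Every one of the 24 inputs gives matching results.
verdict: equivalent


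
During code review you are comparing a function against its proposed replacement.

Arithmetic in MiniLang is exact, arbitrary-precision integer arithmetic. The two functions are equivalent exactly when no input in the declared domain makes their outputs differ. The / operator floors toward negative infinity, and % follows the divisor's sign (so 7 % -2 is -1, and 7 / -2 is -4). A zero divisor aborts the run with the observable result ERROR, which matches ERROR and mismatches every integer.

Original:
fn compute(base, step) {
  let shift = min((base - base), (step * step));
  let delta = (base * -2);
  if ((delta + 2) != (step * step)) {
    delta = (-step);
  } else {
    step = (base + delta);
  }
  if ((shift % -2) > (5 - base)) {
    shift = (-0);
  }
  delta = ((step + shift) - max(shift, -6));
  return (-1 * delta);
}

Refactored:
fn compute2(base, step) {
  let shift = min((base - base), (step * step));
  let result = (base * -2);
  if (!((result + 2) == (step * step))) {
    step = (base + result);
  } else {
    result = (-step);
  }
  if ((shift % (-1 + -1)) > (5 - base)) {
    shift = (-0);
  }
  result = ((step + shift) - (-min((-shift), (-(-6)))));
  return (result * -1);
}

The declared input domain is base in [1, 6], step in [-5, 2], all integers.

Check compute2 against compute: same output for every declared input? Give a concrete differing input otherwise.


Not equivalent: base=1, step=-5 separates them (5 vs 1).
compute: shift=0, then delta=-2, then ((delta + 2) != (step * step)) is true, then delta=5, then ((shift % -2) > (5 - base)) is false, then delta=-5, then returns 5
compute2: shift=0, then result=-2, then (!((result + 2) == (step * step))) is true, then step=-1, then ((shift % (-1 + -1)) > (5 - base)) is false, then result=-1, then returns 1
verdict: not equivalent; witness: base=1, step=-5


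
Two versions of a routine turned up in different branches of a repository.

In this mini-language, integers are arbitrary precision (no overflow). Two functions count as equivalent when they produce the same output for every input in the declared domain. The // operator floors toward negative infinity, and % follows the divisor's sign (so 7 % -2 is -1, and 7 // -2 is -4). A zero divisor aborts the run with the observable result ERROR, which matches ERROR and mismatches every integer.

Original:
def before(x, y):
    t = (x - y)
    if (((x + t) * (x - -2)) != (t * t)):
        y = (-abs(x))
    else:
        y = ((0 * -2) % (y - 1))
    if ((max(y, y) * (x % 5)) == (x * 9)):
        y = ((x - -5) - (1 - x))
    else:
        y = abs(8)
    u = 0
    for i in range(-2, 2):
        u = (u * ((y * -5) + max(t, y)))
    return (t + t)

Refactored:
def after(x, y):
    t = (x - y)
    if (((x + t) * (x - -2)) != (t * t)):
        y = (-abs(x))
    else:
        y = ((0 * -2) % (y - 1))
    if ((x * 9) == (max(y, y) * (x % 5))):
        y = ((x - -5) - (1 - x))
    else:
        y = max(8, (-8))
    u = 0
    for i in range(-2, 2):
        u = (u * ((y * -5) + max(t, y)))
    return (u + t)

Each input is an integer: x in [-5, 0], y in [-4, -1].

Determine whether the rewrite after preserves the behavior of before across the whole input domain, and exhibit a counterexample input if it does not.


Run the pair on x=-5, y=-4.
before: t = -1; (((x + t) * (x - -2)) != (t * t)) -> true; y = -5; ((max(y, y) * (x % 5)) == (x * 9)) -> false; y = 8; u = 0; [i=-2]; u = 0; [i=-1]; u = 0; [i=0]; u = 0; [i=1]; u = 0; return -2
after: t = -1; (((x + t) * (x - -2)) != (t * t)) -> true; y = -5; ((x * 9) == (max(y, y) * (x % 5))) -> false; y = 8; u = 0; [i=-2]; u = 0; [i=-1]; u = 0; [i=0]; u = 0; [i=1]; u = 0; return -1
-2 and -1 differ, so these are not the same function on this domain.
verdict: not equivalent; witness: x=-5, y=-4


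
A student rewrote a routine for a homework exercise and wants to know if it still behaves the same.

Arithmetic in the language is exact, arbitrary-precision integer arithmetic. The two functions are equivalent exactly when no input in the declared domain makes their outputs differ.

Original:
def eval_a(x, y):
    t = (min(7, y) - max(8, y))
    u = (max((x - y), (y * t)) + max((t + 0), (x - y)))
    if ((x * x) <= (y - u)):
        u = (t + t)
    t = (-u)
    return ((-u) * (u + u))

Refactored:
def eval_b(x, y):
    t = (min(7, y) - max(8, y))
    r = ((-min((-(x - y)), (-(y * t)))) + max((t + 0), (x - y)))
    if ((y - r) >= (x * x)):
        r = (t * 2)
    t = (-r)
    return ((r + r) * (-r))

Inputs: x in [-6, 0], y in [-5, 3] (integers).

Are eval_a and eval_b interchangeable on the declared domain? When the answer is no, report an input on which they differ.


Side by side, the visible changes include: min/max/abs usage differs; and constant usage differs; and comparison usage differs; and arithmetic usage differs; and local variable names differ.
Tracing x=-4, y=2: eval_a: t := -6 | u := -12 | ((x * x) <= (y - u)): false | t := 12 | result -288 | eval_b: t := -6 | r := -12 | ((y - r) >= (x * x)): false | t := 12 | result -288 — matching result -288.
Across all 63 domain points the two functions coincide.
verdict: equivalent


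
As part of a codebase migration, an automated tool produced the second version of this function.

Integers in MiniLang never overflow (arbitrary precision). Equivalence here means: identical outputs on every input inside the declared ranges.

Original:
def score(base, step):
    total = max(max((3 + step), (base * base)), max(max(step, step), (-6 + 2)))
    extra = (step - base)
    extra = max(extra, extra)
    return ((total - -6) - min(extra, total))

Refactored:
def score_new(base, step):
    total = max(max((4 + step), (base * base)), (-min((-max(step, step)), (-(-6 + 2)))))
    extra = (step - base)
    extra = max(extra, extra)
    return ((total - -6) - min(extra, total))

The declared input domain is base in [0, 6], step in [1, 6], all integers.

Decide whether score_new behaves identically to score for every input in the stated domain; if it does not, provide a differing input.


At base=0, step=1: score gives 9, score_new gives 10.
verdict: not equivalent; witness: base=0, step=1


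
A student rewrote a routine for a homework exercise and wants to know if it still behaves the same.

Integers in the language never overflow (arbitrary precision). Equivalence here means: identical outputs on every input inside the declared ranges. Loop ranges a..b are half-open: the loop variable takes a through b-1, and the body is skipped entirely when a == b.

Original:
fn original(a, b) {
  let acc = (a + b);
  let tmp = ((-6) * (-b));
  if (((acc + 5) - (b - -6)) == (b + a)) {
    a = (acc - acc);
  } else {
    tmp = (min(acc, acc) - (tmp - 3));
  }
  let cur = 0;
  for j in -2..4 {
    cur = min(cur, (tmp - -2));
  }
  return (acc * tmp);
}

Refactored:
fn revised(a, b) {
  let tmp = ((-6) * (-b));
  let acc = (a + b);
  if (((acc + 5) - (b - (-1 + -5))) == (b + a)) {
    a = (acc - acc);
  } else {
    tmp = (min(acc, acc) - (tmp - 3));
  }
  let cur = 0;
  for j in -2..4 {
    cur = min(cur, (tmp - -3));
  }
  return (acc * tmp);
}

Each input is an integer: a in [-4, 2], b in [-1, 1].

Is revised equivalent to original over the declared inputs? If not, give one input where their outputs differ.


Equivalent. The edit looks behavioral (`-2` became `-3`), but over these ranges it never changes the outcome.
An exhaustive pass over the 21 declared inputs shows identical outputs.
One worked example (a=0, b=0) — original: acc := 0 | tmp := 0 | (((acc + 5) - (b - -6)) == (b + a)): false | tmp := 3 | cur := 0 | iter j=-2: | cur := 0 | iter j=-1: | cur := 0 | iter j=0: | cur := 0 | iter j=1: | cur := 0 | iter j=2: | cur := 0 | iter j=3: | cur := 0 | result 0; revised: tmp := 0 | acc := 0 | (((acc + 5) - (b - (-1 + -5))) == (b + a)): false | tmp := 3 | cur := 0 | iter j=-2: | cur := 0 | iter j=-1: | cur := 0 | iter j=0: | cur := 0 | iter j=1: | cur := 0 | iter j=2: | cur := 0 | iter j=3: | cur := 0 | result 0; agreement on 0.
verdict: equivalent


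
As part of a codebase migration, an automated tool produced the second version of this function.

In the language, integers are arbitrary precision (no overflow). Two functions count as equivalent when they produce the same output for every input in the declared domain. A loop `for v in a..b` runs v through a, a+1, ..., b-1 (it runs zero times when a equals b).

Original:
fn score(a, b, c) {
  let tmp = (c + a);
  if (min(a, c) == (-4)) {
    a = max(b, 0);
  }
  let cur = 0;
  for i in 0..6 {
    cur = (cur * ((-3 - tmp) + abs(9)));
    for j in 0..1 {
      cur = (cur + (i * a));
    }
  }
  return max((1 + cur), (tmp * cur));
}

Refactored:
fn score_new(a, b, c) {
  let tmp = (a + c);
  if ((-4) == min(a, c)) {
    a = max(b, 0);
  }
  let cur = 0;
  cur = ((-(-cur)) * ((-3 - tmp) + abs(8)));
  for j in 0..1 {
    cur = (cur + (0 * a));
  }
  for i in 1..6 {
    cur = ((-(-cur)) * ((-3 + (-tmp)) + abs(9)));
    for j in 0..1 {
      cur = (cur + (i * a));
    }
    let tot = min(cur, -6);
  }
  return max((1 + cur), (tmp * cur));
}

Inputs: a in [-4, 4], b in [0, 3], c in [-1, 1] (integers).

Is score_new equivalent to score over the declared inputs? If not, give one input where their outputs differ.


Equivalent. The one real change (`9` became `8`) has no effect anywhere in the declared ranges.
Every one of the 108 inputs gives matching results.
As a probe, take a=-1, b=1, c=-1: score runs tmp becomes -2; next (min(a, c) == (-4)) evaluates to false; next cur becomes 0; next at i=0:; next cur becomes 0; next at j=0:; next cur becomes 0; next at i=1:; next cur becomes 0; next at j=0:; next cur becomes -1; next at i=2:; next cur becomes -8; next at j=0:; next cur becomes -10; next at i=3:; next cur becomes -80; next at j=0:; next cur becomes -83; next at i=4:; next cur becomes -664; next at j=0:; next cur becomes -668; next at i=5:; next cur becomes -5344; next at j=0:; next cur becomes -5349; next final value 10698; score_new runs tmp becomes -2; next ((-4) == min(a, c)) evaluates to false; next cur becomes 0; next cur becomes 0; next at j=0:; next cur becomes 0; next at i=1:; next cur becomes 0; next at j=0:; next cur becomes -1; next tot becomes -6; next at i=2:; next cur becomes -8; next at j=0:; next cur becomes -10; next tot becomes -10; next at i=3:; next cur becomes -80; next at j=0:; next cur becomes -83; next tot becomes -83; next at i=4:; next cur becomes -664; next at j=0:; next cur becomes -668; next tot becomes -668; next at i=5:; next cur becomes -5344; next at j=0:; next cur becomes -5349; next tot becomes -5349; next final value 10698; both end at 10698.
verdict: equivalent


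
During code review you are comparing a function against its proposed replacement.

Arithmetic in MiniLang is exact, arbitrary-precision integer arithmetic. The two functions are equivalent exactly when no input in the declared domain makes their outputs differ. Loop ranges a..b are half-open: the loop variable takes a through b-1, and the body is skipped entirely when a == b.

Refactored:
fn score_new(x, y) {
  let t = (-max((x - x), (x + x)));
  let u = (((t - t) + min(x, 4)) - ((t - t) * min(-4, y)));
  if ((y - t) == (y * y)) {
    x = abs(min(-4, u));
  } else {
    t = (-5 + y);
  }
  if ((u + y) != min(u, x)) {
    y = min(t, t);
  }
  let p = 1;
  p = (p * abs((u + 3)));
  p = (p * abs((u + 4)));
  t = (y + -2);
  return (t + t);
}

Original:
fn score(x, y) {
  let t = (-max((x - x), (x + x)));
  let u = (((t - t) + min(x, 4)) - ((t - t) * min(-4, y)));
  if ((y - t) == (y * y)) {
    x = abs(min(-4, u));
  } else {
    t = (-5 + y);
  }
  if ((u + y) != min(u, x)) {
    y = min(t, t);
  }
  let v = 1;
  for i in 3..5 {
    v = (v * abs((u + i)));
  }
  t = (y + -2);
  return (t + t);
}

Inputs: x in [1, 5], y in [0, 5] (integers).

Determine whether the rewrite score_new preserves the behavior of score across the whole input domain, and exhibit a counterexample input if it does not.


This is a faithful refactor — loop structure differs; arithmetic usage differs; min/max/abs usage differs; local variable names differ; constant usage differs, but the computed results match everywhere.
Spot check at x=5, y=4 — score: t=-10, then u=4, then ((y - t) == (y * y)) is false, then t=-1, then ((u + y) != min(u, x)) is true, then y=-1, then v=1, then (i=3), then v=7, then (i=4), then v=56, then t=-3, then returns -6. score_new: t=-10, then u=4, then ((y - t) == (y * y)) is false, then t=-1, then ((u + y) != min(u, x)) is true, then y=-1, then p=1, then p=7, then p=56, then t=-3, then returns -6. Both give -6.
An exhaustive pass over the 30 declared inputs shows identical outputs.
verdict: equivalent


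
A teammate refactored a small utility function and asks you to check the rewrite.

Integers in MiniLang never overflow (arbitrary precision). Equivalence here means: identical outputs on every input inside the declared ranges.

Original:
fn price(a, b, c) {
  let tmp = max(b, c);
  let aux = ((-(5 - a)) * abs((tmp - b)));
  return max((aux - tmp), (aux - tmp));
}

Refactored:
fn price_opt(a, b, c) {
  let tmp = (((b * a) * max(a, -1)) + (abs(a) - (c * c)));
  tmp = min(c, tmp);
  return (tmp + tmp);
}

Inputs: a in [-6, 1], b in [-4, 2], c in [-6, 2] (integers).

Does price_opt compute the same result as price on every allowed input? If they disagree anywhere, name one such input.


The rewrite breaks on a=-6, b=-4, c=-6, where the results are 4 and -108.
price: tmp := -4 | aux := 0 | result 4
price_opt: tmp := -54 | tmp := -54 | result -108
verdict: not equivalent; witness: a=-6, b=-4, c=-6


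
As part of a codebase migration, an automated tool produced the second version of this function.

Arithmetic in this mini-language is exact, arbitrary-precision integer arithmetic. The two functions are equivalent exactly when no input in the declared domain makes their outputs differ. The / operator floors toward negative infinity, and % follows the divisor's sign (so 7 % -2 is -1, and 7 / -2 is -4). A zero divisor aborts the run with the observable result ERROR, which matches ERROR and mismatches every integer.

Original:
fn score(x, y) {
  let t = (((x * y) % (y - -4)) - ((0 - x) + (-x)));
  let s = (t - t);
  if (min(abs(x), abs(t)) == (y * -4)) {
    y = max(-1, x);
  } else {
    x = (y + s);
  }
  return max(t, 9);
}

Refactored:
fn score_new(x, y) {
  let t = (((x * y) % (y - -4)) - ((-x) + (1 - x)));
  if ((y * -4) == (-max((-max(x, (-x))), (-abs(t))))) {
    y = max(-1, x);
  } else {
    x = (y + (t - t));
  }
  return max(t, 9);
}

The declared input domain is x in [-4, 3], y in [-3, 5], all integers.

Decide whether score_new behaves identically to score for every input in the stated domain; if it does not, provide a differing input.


Take x=2, y=3.
score: t becomes 10; next s becomes 0; next (min(abs(x), abs(t)) == (y * -4)) evaluates to false; next x becomes 3; next final value 10
score_new: t becomes 9; next ((y * -4) == (-max((-max(x, (-x))), (-abs(t))))) evaluates to false; next x becomes 3; next final value 9
10 vs 9 — the two versions disagree here.
verdict: not equivalent; witness: x=2, y=3


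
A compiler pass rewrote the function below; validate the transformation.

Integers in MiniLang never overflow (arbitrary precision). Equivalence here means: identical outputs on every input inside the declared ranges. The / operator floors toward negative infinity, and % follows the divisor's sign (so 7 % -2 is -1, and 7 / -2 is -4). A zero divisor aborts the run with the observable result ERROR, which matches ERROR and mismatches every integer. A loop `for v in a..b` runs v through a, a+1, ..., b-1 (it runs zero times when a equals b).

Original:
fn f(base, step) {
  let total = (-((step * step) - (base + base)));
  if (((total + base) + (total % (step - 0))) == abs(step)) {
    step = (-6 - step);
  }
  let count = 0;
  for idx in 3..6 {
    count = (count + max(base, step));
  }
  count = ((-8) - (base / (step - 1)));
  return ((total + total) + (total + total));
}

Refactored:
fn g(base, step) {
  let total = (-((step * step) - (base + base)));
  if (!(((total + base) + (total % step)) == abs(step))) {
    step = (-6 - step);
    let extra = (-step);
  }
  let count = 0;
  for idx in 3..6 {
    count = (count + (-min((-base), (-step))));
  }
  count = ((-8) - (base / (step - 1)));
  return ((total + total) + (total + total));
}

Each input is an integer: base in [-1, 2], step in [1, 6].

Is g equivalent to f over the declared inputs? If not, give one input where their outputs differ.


Run the pair on base=-1, step=1.
f: total becomes -3; next (((total + base) + (total % (step - 0))) == abs(step)) evaluates to false; next count becomes 0; next at idx=3:; next count becomes 1; next at idx=4:; next count becomes 2; next at idx=5:; next count becomes 3; next hits division by zero so the output is ERROR
g: total becomes -3; next (!(((total + base) + (total % step)) == abs(step))) evaluates to true; next step becomes -7; next extra becomes 7; next count becomes 0; next at idx=3:; next count becomes -1; next at idx=4:; next count becomes -2; next at idx=5:; next count becomes -3; next count becomes -8; next final value -12
ERROR and -12 differ, so these are not the same function on this domain.
verdict: not equivalent; witness: base=-1, step=1


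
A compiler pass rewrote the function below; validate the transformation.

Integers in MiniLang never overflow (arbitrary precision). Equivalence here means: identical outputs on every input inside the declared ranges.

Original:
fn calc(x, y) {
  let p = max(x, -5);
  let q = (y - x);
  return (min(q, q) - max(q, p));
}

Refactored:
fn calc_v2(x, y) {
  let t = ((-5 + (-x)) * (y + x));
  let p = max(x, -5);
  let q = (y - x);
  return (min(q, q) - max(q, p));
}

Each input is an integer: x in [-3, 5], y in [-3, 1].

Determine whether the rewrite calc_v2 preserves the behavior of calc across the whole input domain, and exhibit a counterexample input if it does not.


Reading the diff, among the changes: arithmetic usage differs, and constant usage differs, and local variable names differ, and statement counts differ.
Tracing x=5, y=-2: calc: p := 5 | q := -7 | result -12 | calc_v2: t := -30 | p := 5 | q := -7 | result -12 — matching result -12.
Every one of the 45 inputs gives matching results.
verdict: equivalent


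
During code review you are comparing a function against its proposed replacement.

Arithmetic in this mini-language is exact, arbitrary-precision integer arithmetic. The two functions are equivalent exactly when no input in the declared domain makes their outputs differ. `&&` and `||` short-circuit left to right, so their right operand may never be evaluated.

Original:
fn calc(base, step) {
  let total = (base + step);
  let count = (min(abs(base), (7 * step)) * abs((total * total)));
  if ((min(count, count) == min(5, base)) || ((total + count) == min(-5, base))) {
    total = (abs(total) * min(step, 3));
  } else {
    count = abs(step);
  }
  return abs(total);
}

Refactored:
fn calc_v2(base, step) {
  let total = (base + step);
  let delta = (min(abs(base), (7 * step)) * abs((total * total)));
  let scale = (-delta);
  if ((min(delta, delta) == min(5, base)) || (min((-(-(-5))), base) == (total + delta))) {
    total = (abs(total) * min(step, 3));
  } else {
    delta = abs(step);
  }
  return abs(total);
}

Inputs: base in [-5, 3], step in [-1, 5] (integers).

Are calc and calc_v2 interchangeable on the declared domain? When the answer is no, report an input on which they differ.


This is a faithful refactor — statement counts differ, plus local variable names differ, but the computed results match everywhere.
Spot check at base=-5, step=2 — calc: total = -3; count = 45; ((min(count, count) == min(5, base)) || ((total + count) == min(-5, base))) -> false; count = 2; return 3. calc_v2: total = -3; delta = 45; scale = -45; ((min(delta, delta) == min(5, base)) || (min((-(-(-5))), base) == (total + delta))) -> false; delta = 2; return 3. Both give 3.
Checked all 63 inputs in the declared domain: the outputs agree on every one.
verdict: equivalent


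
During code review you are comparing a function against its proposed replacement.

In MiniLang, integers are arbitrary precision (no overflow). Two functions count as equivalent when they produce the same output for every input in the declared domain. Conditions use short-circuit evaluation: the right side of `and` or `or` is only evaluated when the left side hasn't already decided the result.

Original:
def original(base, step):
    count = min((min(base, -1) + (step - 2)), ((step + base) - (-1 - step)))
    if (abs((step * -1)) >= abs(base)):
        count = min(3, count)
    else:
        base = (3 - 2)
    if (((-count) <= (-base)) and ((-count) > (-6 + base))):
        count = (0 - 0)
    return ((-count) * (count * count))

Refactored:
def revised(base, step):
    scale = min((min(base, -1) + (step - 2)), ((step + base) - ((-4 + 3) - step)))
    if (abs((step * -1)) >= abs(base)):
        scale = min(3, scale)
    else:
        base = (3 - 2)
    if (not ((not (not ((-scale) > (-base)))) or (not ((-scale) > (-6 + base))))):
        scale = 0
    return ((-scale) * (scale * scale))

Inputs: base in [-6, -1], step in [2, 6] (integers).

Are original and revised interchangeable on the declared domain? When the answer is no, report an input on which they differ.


The two versions differ — the changes include local variable names differ; comparison usage differs; boolean connective usage differs; arithmetic usage differs; constant usage differs.
One worked example (base=-1, step=5) — original: count = 2; (abs((step * -1)) >= abs(base)) -> true; count = 2; (((-count) <= (-base)) and ((-count) > (-6 + base))) -> true; count = 0; return 0; revised: scale = 2; (abs((step * -1)) >= abs(base)) -> true; scale = 2; (not ((not (not ((-scale) > (-base)))) or (not ((-scale) > (-6 + base))))) -> true; scale = 0; return 0; agreement on 0.
Every one of the 30 inputs gives matching results.
verdict: equivalent


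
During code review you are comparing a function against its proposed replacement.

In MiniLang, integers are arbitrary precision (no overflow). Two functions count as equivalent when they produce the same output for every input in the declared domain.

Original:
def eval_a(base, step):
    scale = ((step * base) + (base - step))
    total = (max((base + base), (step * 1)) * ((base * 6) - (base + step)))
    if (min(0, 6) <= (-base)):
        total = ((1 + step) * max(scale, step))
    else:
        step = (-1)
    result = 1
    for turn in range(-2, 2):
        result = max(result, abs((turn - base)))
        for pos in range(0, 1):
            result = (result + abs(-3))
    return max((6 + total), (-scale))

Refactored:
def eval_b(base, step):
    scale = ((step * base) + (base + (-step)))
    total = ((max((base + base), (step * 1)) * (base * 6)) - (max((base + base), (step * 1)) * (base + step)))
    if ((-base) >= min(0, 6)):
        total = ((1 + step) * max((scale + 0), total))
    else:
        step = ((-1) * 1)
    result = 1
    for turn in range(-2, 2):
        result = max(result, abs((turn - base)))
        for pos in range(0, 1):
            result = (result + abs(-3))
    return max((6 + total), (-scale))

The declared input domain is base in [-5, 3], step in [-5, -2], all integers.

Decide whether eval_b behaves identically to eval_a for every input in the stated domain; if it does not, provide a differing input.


Evaluate both at base=-5, step=-2.
eval_a: scale=7, then total=46, then (min(0, 6) <= (-base)) is true, then total=-7, then result=1, then (turn=-2), then result=3, then (pos=0), then result=6, then (turn=-1), then result=6, then (pos=0), then result=9, then (turn=0), then result=9, then (pos=0), then result=12, then (turn=1), then result=12, then (pos=0), then result=15, then returns -1
eval_b: scale=7, then total=46, then ((-base) >= min(0, 6)) is true, then total=-46, then result=1, then (turn=-2), then result=3, then (pos=0), then result=6, then (turn=-1), then result=6, then (pos=0), then result=9, then (turn=0), then result=9, then (pos=0), then result=12, then (turn=1), then result=12, then (pos=0), then result=15, then returns -7
-1 against -7: the behavior changed.
verdict: not equivalent; witness: base=-5, step=-2


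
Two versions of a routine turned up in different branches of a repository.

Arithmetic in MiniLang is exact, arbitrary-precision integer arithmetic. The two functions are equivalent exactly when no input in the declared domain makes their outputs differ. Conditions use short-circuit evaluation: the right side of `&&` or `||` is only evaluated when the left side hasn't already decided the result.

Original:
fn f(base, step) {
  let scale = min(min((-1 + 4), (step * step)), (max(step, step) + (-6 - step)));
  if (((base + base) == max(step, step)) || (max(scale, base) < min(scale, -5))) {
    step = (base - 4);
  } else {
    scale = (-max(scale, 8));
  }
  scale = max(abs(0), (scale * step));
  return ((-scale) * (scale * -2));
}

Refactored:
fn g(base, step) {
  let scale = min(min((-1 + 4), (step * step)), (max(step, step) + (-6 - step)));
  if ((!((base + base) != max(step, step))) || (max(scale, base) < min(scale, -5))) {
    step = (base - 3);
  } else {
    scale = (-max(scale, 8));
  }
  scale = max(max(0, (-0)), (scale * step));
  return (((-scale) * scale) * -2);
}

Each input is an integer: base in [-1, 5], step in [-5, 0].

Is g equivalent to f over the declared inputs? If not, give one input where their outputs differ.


These are not equivalent — on base=-1, step=-2 the outputs split (1800 vs 1152).
f: scale := -6 | (((base + base) == max(step, step)) || (max(scale, base) < min(scale, -5))): true | step := -5 | scale := 30 | result 1800
g: scale := -6 | ((!((base + base) != max(step, step))) || (max(scale, base) < min(scale, -5))): true | step := -4 | scale := 24 | result 1152
verdict: not equivalent; witness: base=-1, step=-2


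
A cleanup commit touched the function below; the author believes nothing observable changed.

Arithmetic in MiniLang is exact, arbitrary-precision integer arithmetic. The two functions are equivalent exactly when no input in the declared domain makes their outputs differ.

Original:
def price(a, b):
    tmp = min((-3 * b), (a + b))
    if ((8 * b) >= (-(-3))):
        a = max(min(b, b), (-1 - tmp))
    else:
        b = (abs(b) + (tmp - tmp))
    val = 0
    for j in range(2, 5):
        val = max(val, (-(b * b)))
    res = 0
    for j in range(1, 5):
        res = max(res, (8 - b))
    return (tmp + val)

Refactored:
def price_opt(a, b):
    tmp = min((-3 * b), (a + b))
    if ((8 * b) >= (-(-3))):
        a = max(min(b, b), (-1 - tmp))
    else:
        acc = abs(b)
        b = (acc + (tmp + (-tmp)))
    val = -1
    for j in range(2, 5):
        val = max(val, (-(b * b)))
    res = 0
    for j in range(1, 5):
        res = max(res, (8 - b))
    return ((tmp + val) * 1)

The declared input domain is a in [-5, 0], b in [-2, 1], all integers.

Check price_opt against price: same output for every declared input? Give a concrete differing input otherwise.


The rewrite breaks on a=-5, b=-2, where the results are -7 and -8.
price: tmp = -7; ((8 * b) >= (-(-3))) -> false; b = 2; val = 0; [j=2]; val = 0; [j=3]; val = 0; [j=4]; val = 0; res = 0; [j=1]; res = 6; [j=2]; res = 6; [j=3]; res = 6; [j=4]; res = 6; return -7
price_opt: tmp = -7; ((8 * b) >= (-(-3))) -> false; acc = 2; b = 2; val = -1; [j=2]; val = -1; [j=3]; val = -1; [j=4]; val = -1; res = 0; [j=1]; res = 6; [j=2]; res = 6; [j=3]; res = 6; [j=4]; res = 6; return -8
verdict: not equivalent; witness: a=-5, b=-2
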